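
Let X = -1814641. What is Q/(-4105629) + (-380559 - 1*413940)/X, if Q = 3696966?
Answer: -382971993815/827804746021 ≈ -0.46264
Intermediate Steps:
Q/(-4105629) + (-380559 - 1*413940)/X = 3696966/(-4105629) + (-380559 - 1*413940)/(-1814641) = 3696966*(-1/4105629) + (-380559 - 413940)*(-1/1814641) = -410774/456181 - 794499*(-1/1814641) = -410774/456181 + 794499/1814641 = -382971993815/827804746021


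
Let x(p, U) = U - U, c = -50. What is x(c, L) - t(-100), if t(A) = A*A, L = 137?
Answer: -10000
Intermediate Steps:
x(p, U) = 0
t(A) = A²
x(c, L) - t(-100) = 0 - 1*(-100)² = 0 - 1*10000 = 0 - 10000 = -10000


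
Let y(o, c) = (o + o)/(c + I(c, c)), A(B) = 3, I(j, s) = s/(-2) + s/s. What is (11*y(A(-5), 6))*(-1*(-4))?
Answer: 66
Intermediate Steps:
I(j, s) = 1 - s/2 (I(j, s) = s*(-½) + 1 = -s/2 + 1 = 1 - s/2)
y(o, c) = 2*o/(1 + c/2) (y(o, c) = (o + o)/(c + (1 - c/2)) = (2*o)/(1 + c/2) = 2*o/(1 + c/2))
(11*y(A(-5), 6))*(-1*(-4)) = (11*(4*3/(2 + 6)))*(-1*(-4)) = (11*(4*3/8))*4 = (11*(4*3*(⅛)))*4 = (11*(3/2))*4 = (33/2)*4 = 66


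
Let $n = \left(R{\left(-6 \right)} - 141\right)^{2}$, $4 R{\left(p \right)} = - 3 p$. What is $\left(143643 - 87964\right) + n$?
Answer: $\frac{297245}{4} \approx 74311.0$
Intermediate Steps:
$R{\left(p \right)} = - \frac{3 p}{4}$ ($R{\left(p \right)} = \frac{\left(-3\right) p}{4} = - \frac{3 p}{4}$)
$n = \frac{74529}{4}$ ($n = \left(\left(- \frac{3}{4}\right) \left(-6\right) - 141\right)^{2} = \left(\frac{9}{2} - 141\right)^{2} = \left(- \frac{273}{2}\right)^{2} = \frac{74529}{4} \approx 18632.0$)
$\left(143643 - 87964\right) + n = \left(143643 - 87964\right) + \frac{74529}{4} = 55679 + \frac{74529}{4} = \frac{297245}{4}$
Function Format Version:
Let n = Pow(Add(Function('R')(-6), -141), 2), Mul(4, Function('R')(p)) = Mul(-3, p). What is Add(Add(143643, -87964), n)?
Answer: Rational(297245, 4) ≈ 74311.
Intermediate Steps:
Function('R')(p) = Mul(Rational(-3, 4), p) (Function('R')(p) = Mul(Rational(1, 4), Mul(-3, p)) = Mul(Rational(-3, 4), p))
n = Rational(74529, 4) (n = Pow(Add(Mul(Rational(-3, 4), -6), -141), 2) = Pow(Add(Rational(9, 2), -141), 2) = Pow(Rational(-273, 2), 2) = Rational(74529, 4) ≈ 18632.)
Add(Add(143643, -87964), n) = Add(Add(143643, -87964), Rational(74529, 4)) = Add(55679, Rational(74529, 4)) = Rational(297245, 4)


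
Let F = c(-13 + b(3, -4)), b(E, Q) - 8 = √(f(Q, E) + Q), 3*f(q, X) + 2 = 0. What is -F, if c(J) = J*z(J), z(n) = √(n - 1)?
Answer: √(-54 + 3*I*√42)*(5/3 - I*√42/9) ≈ 7.5449 + 11.5*I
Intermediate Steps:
f(q, X) = -⅔ (f(q, X) = -⅔ + (⅓)*0 = -⅔ + 0 = -⅔)
z(n) = √(-1 + n)
b(E, Q) = 8 + √(-⅔ + Q)
c(J) = J*√(-1 + J)
F = √(-6 + I*√42/3)*(-5 + I*√42/3) (F = (-13 + (8 + √(-6 + 9*(-4))/3))*√(-1 + (-13 + (8 + √(-6 + 9*(-4))/3))) = (-13 + (8 + √(-6 - 36)/3))*√(-1 + (-13 + (8 + √(-6 - 36)/3))) = (-13 + (8 + √(-42)/3))*√(-1 + (-13 + (8 + √(-42)/3))) = (-13 + (8 + (I*√42)/3))*√(-1 + (-13 + (8 + (I*√42)/3))) = (-13 + (8 + I*√42/3))*√(-1 + (-13 + (8 + I*√42/3))) = (-5 + I*√42/3)*√(-1 + (-5 + I*√42/3)) = (-5 + I*√42/3)*√(-6 + I*√42/3) = √(-6 + I*√42/3)*(-5 + I*√42/3) ≈ -7.5449 - 11.5*I)
-F = -√(-54 + 3*I*√42)*(-5/3 + I*√42/9)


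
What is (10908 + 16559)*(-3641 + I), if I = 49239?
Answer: 1252440266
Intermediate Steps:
(10908 + 16559)*(-3641 + I) = (10908 + 16559)*(-3641 + 49239) = 27467*45598 = 1252440266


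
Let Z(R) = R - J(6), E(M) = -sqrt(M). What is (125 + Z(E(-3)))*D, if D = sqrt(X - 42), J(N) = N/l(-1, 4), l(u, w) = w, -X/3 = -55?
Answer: sqrt(123)*(247/2 - I*sqrt(3)) ≈ 1369.7 - 19.209*I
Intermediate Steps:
X = 165 (X = -3*(-55) = 165)
J(N) = N/4
D = sqrt(123) (D = sqrt(165 - 42) = sqrt(123) ≈ 11.091)
Z(R) = -3/2 + R (Z(R) = R - 6/4 = R - 1*3/2 = R - 3/2 = -3/2 + R)
(125 + Z(E(-3)))*D = (125 + (-3/2 - sqrt(-3)))*sqrt(123) = (125 + (-3/2 - I*sqrt(3)))*sqrt(123) = (247/2 - I*sqrt(3))*sqrt(123) = sqrt(123)*(247/2 - I*sqrt(3))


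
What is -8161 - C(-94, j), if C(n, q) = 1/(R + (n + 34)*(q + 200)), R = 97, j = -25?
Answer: -84898882/10403 ≈ -8161.0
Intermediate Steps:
C(n, q) = 1/(97 + (34 + n)*(200 + q)) (C(n, q) = 1/(97 + (n + 34)*(q + 200)) = 1/(97 + (34 + n)*(200 + q)))
-8161 - C(-94, j) = -8161 - 1/(6897 + 34*(-25) + 200*(-94) - 94*(-25)) = -8161 - 1/(6897 - 850 - 18800 + 2350) = -8161 - 1/(-10403) = -8161 - 1*(-1/10403) = -8161 + 1/10403 = -84898882/10403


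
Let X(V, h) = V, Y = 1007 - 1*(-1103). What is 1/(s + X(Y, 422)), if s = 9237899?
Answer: 1/9240009 ≈ 1.0822e-7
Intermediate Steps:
Y = 2110 (Y = 1007 + 1103 = 2110)
1/(s + X(Y, 422)) = 1/(9237899 + 2110) = 1/9240009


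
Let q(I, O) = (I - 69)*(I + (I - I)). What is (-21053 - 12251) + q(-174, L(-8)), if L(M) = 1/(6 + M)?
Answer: 8978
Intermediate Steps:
q(I, O) = I*(-69 + I) (q(I, O) = (-69 + I)*(I + 0) = (-69 + I)*I = I*(-69 + I))
(-21053 - 12251) + q(-174, L(-8)) = (-21053 - 12251) - 174*(-69 - 174) = -33304 - 174*(-243) = -33304 + 42282 = 8978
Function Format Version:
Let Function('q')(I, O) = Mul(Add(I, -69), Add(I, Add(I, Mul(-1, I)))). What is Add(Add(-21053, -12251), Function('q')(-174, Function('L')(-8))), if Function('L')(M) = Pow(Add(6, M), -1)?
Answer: 8978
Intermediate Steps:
Function('q')(I, O) = Mul(I, Add(-69, I)) (Function('q')(I, O) = Mul(Add(-69, I), Add(I, 0)) = Mul(Add(-69, I), I) = Mul(I, Add(-69, I)))
Add(Add(-21053, -12251), Function('q')(-174, Function('L')(-8))) = Add(Add(-21053, -12251), Mul(-174, Add(-69, -174))) = Add(-33304, Mul(-174, -243)) = Add(-33304, 42282) = 8978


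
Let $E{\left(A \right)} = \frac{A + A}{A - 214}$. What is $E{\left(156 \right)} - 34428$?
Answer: $- \frac{998568}{29} \approx -34433.0$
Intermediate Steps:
$E{\left(A \right)} = \frac{2 A}{-214 + A}$
$E{\left(156 \right)} - 34428 = 2 \cdot 156 \frac{1}{-214 + 156} - 34428 = 2 \cdot 156 \frac{1}{-58} - 34428 = 2 \cdot 156 \left(- \frac{1}{58}\right) - 34428 = - \frac{156}{29} - 34428 = - \frac{998568}{29}$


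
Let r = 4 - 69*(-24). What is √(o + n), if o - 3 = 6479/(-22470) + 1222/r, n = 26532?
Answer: √922972477149051/186501 ≈ 162.90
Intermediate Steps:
r = 1660 (r = 4 + 1656 = 1660)
o = 643019/186501 (o = 3 + (6479/(-22470) + 1222/1660) = 3 + (6479*(-1/22470) + 1222*(1/1660)) = 3 + (-6479/22470 + 611/830) = 3 + 83516/186501 = 643019/186501 ≈ 3.4478)
√(o + n) = √(643019/186501 + 26532) = √(4948887551/186501) = √922972477149051/186501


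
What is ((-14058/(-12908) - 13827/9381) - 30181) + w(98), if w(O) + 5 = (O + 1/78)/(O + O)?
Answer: -665247713721757/22038370536 ≈ -30186.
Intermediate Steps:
w(O) = -5 + (1/78 + O)/(2*O) (w(O) = -5 + (O + 1/78)/(O + O) = -5 + (O + 1/78)/((2*O)) = -5 + (1/78 + O)*(1/(2*O)) = -5 + (1/78 + O)/(2*O))
((-14058/(-12908) - 13827/9381) - 30181) + w(98) = ((-14058/(-12908) - 13827/9381) - 30181) + (1/156)*(1 - 702*98)/98 = ((-14058*(-1/12908) - 13827*1/9381) - 30181) + (1/156)*(1/98)*(1 - 68796) = ((7029/6454 - 4609/3127) - 30181) + (1/156)*(1/98)*(-68795) = (-7766803/20181658 - 30181) - 68795/15288 = -609110386901/20181658 - 68795/15288 = -665247713721757/22038370536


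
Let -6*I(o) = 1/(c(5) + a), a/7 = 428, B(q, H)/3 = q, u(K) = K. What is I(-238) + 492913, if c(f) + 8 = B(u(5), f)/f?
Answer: 8845816697/17946 ≈ 4.9291e+5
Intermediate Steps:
B(q, H) = 3*q
a = 2996 (a = 7*428 = 2996)
c(f) = -8 + 15/f (c(f) = -8 + (3*5)/f = -8 + 15/f)
I(o) = -1/17946 (I(o) = -1/(6*((-8 + 15/5) + 2996)) = -1/(6*((-8 + 15*(⅕)) + 2996)) = -1/(6*((-8 + 3) + 2996)) = -1/(6*(-5 + 2996)) = -⅙/2991 = -⅙*1/2991 = -1/17946)
I(-238) + 492913 = -1/17946 + 492913 = 8845816697/17946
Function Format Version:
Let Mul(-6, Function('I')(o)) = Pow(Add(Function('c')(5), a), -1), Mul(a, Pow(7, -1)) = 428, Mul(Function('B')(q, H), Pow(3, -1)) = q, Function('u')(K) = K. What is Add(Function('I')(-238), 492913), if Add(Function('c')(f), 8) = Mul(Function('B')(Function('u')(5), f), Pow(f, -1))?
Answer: Rational(8845816697, 17946) ≈ 4.9291e+5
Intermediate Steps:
Function('B')(q, H) = Mul(3, q)
a = 2996 (a = Mul(7, 428) = 2996)
Function('c')(f) = Add(-8, Mul(15, Pow(f, -1))) (Function('c')(f) = Add(-8, Mul(Mul(3, 5), Pow(f, -1))) = Add(-8, Mul(15, Pow(f, -1))))
Function('I')(o) = Rational(-1, 17946) (Function('I')(o) = Mul(Rational(-1, 6), Pow(Add(Add(-8, Mul(15, Pow(5, -1))), 2996), -1)) = Mul(Rational(-1, 6), Pow(Add(Add(-8, Mul(15, Rational(1, 5))), 2996), -1)) = Mul(Rational(-1, 6), Pow(Add(Add(-8, 3), 2996), -1)) = Mul(Rational(-1, 6), Pow(Add(-5, 2996), -1)) = Mul(Rational(-1, 6), Pow(2991, -1)) = Mul(Rational(-1, 6), Rational(1, 2991)) = Rational(-1, 17946))
Add(Function('I')(-238), 492913) = Add(Rational(-1, 17946), 492913) = Rational(8845816697, 17946)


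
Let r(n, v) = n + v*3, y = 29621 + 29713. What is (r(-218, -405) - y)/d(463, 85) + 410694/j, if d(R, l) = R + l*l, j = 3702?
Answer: 488742673/4743496 ≈ 103.03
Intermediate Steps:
d(R, l) = R + l²
y = 59334
r(n, v) = n + 3*v
(r(-218, -405) - y)/d(463, 85) + 410694/j = ((-218 + 3*(-405)) - 1*59334)/(463 + 85²) + 410694/3702 = ((-218 - 1215) - 59334)/(463 + 7225) + 410694*(1/3702) = (-1433 - 59334)/7688 + 68449/617 = -60767*1/7688 + 68449/617 = -60767/7688 + 68449/617 = 488742673/4743496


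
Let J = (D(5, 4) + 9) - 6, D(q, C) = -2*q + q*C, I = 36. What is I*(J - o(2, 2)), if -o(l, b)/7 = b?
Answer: 972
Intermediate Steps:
o(l, b) = -7*b
D(q, C) = -2*q + C*q
J = 13 (J = (5*(-2 + 4) + 9) - 6 = (5*2 + 9) - 6 = (10 + 9) - 6 = 19 - 6 = 13)
I*(J - o(2, 2)) = 36*(13 - (-7)*2) = 36*(13 - 1*(-14)) = 36*(13 + 14) = 36*27 = 972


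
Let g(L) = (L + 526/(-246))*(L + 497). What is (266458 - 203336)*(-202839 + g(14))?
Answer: -1527782669056/123 ≈ -1.2421e+10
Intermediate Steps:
g(L) = (497 + L)*(-263/123 + L) (g(L) = (L + 526*(-1/246))*(497 + L) = (L - 263/123)*(497 + L) = (-263/123 + L)*(497 + L) = (497 + L)*(-263/123 + L))
(266458 - 203336)*(-202839 + g(14)) = (266458 - 203336)*(-202839 + (-130711/123 + 14² + (60868/123)*14)) = 63122*(-202839 + (-130711/123 + 196 + 852152/123)) = 63122*(-202839 + 745549/123) = 63122*(-24203648/123) = -1527782669056/123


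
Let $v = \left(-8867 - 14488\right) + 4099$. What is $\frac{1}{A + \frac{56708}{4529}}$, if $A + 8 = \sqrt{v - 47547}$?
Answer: $\frac{92735804}{1370671780899} - \frac{20511841 i \sqrt{66803}}{1370671780899} \approx 6.7657 \cdot 10^{-5} - 0.0038678 i$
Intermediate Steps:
$v = -19256$ ($v = -23355 + 4099 = -19256$)
$A = -8 + i \sqrt{66803}$ ($A = -8 + \sqrt{-19256 - 47547} = -8 + \sqrt{-66803} = -8 + i \sqrt{66803} \approx -8.0 + 258.46 i$)
$\frac{1}{A + \frac{56708}{4529}} = \frac{1}{\left(-8 + i \sqrt{66803}\right) + \frac{56708}{4529}} = \frac{1}{\frac{20476}{4529} + i \sqrt{66803}}$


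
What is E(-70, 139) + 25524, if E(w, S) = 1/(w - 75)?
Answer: 3700979/145 ≈ 25524.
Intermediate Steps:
E(w, S) = 1/(-75 + w)
E(-70, 139) + 25524 = 1/(-75 - 70) + 25524 = 1/(-145) + 25524 = -1/145 + 25524 = 3700979/145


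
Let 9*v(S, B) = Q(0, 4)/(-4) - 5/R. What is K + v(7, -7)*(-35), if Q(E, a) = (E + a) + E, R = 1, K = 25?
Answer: 145/3 ≈ 48.333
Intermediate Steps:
Q(E, a) = a + 2*E
v(S, B) = -2/3 (v(S, B) = ((4 + 2*0)/(-4) - 5/1)/9 = ((4 + 0)*(-1/4) - 5*1)/9 = (4*(-1/4) - 5)/9 = (-1 - 5)/9 = (1/9)*(-6) = -2/3)
K + v(7, -7)*(-35) = 25 - 2/3*(-35) = 25 + 70/3 = 145/3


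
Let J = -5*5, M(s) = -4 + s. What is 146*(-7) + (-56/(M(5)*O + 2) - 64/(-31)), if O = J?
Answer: -725478/713 ≈ -1017.5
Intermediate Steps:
J = -25
O = -25
146*(-7) + (-56/(M(5)*O + 2) - 64/(-31)) = 146*(-7) + (-56/((-4 + 5)*(-25) + 2) - 64/(-31)) = -1022 + (-56/(1*(-25) + 2) - 64*(-1/31)) = -1022 + (-56/(-25 + 2) + 64/31) = -1022 + (-56/(-23) + 64/31) = -1022 + (-56*(-1/23) + 64/31) = -1022 + (56/23 + 64/31) = -1022 + 3208/713 = -725478/713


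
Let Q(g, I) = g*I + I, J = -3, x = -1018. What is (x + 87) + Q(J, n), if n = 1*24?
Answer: -979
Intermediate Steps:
n = 24
Q(g, I) = I + I*g (Q(g, I) = I*g + I = I + I*g)
(x + 87) + Q(J, n) = (-1018 + 87) + 24*(1 - 3) = -931 + 24*(-2) = -931 - 48 = -979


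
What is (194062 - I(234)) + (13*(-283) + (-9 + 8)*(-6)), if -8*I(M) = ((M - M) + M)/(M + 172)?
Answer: 309191853/1624 ≈ 1.9039e+5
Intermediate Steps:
I(M) = -M/(8*(172 + M)) (I(M) = -((M - M) + M)/(8*(M + 172)) = -(0 + M)/(8*(172 + M)) = -M/(8*(172 + M)))
(194062 - I(234)) + (13*(-283) + (-9 + 8)*(-6)) = (194062 - (-1)*234/(1376 + 8*234)) + (13*(-283) + (-9 + 8)*(-6)) = (194062 - (-1)*234/(1376 + 1872)) + (-3679 - 1*(-6)) = (194062 - (-1)*234/3248) + (-3679 + 6) = (194062 - (-1)*234/3248) - 3673 = (194062 - 1*(-117/1624)) - 3673 = (194062 + 117/1624) - 3673 = 315156805/1624 - 3673 = 309191853/1624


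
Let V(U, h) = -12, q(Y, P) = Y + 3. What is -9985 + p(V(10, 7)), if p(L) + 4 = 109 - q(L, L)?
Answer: -9871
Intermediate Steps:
q(Y, P) = 3 + Y
p(L) = 102 - L (p(L) = -4 + (109 - (3 + L)) = -4 + (109 + (-3 - L)) = -4 + (106 - L) = 102 - L)
-9985 + p(V(10, 7)) = -9985 + (102 - 1*(-12)) = -9985 + (102 + 12) = -9985 + 114 = -9871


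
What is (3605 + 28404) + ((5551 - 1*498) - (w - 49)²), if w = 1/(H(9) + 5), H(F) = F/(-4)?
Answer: 4198277/121 ≈ 34697.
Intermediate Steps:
H(F) = -F/4 (H(F) = F*(-¼) = -F/4)
w = 4/11 (w = 1/(-¼*9 + 5) = 1/(-9/4 + 5) = 1/(11/4) = 4/11 ≈ 0.36364)
(3605 + 28404) + ((5551 - 1*498) - (w - 49)²) = (3605 + 28404) + ((5551 - 1*498) - (4/11 - 49)²) = 32009 + ((5551 - 498) - (-535/11)²) = 32009 + (5053 - 1*286225/121) = 32009 + (5053 - 286225/121) = 32009 + 325188/121 = 4198277/121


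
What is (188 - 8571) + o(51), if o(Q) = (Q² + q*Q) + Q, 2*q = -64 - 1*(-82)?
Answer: -5272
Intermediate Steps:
q = 9 (q = (-64 - 1*(-82))/2 = (-64 + 82)/2 = (½)*18 = 9)
o(Q) = Q² + 10*Q (o(Q) = (Q² + 9*Q) + Q = Q² + 10*Q)
(188 - 8571) + o(51) = (188 - 8571) + 51*(10 + 51) = -8383 + 51*61 = -8383 + 3111 = -5272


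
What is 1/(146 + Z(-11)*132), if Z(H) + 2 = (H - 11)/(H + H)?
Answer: 1/14 ≈ 0.071429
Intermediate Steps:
Z(H) = -2 + (-11 + H)/(2*H) (Z(H) = -2 + (H - 11)/(H + H) = -2 + (-11 + H)/((2*H)) = -2 + (-11 + H)*(1/(2*H)) = -2 + (-11 + H)/(2*H))
1/(146 + Z(-11)*132) = 1/(146 + ((½)*(-11 - 3*(-11))/(-11))*132) = 1/(146 + ((½)*(-1/11)*(-11 + 33))*132) = 1/(146 + ((½)*(-1/11)*22)*132) = 1/(146 - 1*132) = 1/(146 - 132) = 1/14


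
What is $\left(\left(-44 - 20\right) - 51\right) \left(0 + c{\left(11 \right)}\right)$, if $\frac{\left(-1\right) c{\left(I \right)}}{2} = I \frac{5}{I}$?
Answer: $1150$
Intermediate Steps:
$c{\left(I \right)} = -10$ ($c{\left(I \right)} = - 2 I \frac{5}{I} = \left(-2\right) 5 = -10$)
$\left(\left(-44 - 20\right) - 51\right) \left(0 + c{\left(11 \right)}\right) = \left(\left(-44 - 20\right) - 51\right) \left(0 - 10\right) = \left(-64 - 51\right) \left(-10\right) = \left(-115\right) \left(-10\right) = 1150$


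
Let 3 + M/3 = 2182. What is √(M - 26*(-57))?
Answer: 27*√11 ≈ 89.549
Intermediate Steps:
M = 6537 (M = -9 + 3*2182 = -9 + 6546 = 6537)
√(M - 26*(-57)) = √(6537 - 26*(-57)) = √(6537 + 1482) = √8019 = 27*√11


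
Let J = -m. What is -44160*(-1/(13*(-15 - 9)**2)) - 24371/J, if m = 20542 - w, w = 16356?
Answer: 11321/966 ≈ 11.719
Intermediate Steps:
m = 4186 (m = 20542 - 1*16356 = 20542 - 16356 = 4186)
J = -4186 (J = -1*4186 = -4186)
-44160*(-1/(13*(-15 - 9)**2)) - 24371/J = -44160*(-1/(13*(-15 - 9)**2)) - 24371/(-4186) = -44160/((-13*(-24)**2)) - 24371*(-1/4186) = -44160/((-13*576)) + 24371/4186 = -44160/(-7488) + 24371/4186 = -44160*(-1/7488) + 24371/4186 = 230/39 + 24371/4186 = 11321/966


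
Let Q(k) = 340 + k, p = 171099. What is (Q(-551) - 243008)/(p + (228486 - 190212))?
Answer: -81073/69791 ≈ -1.1617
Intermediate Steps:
(Q(-551) - 243008)/(p + (228486 - 190212)) = ((340 - 551) - 243008)/(171099 + (228486 - 190212)) = (-211 - 243008)/(171099 + 38274) = -243219/209373 = -243219*1/209373 = -81073/69791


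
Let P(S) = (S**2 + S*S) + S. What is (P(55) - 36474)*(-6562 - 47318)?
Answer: 1636281720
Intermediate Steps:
P(S) = S + 2*S**2 (P(S) = (S**2 + S**2) + S = 2*S**2 + S = S + 2*S**2)
(P(55) - 36474)*(-6562 - 47318) = (55*(1 + 2*55) - 36474)*(-6562 - 47318) = (55*(1 + 110) - 36474)*(-53880) = (55*111 - 36474)*(-53880) = (6105 - 36474)*(-53880) = -30369*(-53880) = 1636281720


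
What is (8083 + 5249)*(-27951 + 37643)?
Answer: 129213744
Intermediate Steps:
(8083 + 5249)*(-27951 + 37643) = 13332*9692 = 129213744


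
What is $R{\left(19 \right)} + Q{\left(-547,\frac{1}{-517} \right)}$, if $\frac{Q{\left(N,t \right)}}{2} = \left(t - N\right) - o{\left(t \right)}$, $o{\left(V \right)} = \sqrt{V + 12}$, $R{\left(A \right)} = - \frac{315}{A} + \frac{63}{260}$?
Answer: $\frac{2752320789}{2553980} - \frac{2 \sqrt{3206951}}{517} \approx 1070.7$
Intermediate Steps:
$R{\left(A \right)} = \frac{63}{260} - \frac{315}{A}$ ($R{\left(A \right)} = - \frac{315}{A} + 63 \cdot \frac{1}{260} = - \frac{315}{A} + \frac{63}{260} = \frac{63}{260} - \frac{315}{A}$)
$o{\left(V \right)} = \sqrt{12 + V}$
$Q{\left(N,t \right)} = - 2 N - 2 \sqrt{12 + t} + 2 t$ ($Q{\left(N,t \right)} = 2 \left(\left(t - N\right) - \sqrt{12 + t}\right) = 2 \left(t - N - \sqrt{12 + t}\right) = - 2 N - 2 \sqrt{12 + t} + 2 t$)
$R{\left(19 \right)} + Q{\left(-547,\frac{1}{-517} \right)} = \left(\frac{63}{260} - \frac{315}{19}\right) - \left(-1094 + \frac{2}{517} + 2 \sqrt{12 + \frac{1}{-517}}\right) = \left(\frac{63}{260} - \frac{315}{19}\right) + \left(1094 - 2 \sqrt{12 - \frac{1}{517}} + 2 \left(- \frac{1}{517}\right)\right) = \left(\frac{63}{260} - \frac{315}{19}\right) - \left(- \frac{565596}{517} + \frac{2 \sqrt{3206951}}{517}\right) = - \frac{80703}{4940} - \left(- \frac{565596}{517} + 2 \cdot \frac{1}{517} \sqrt{3206951}\right) = - \frac{80703}{4940} - \left(- \frac{565596}{517} + \frac{2 \sqrt{3206951}}{517}\right) = - \frac{80703}{4940} + \left(\frac{565596}{517} - \frac{2 \sqrt{3206951}}{517}\right) = \frac{2752320789}{2553980} - \frac{2 \sqrt{3206951}}{517}$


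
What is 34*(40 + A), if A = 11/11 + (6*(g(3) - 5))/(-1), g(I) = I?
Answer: 1802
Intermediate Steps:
A = 13 (A = 11/11 + (6*(3 - 5))/(-1) = 11*(1/11) + (6*(-2))*(-1) = 1 - 12*(-1) = 1 + 12 = 13)
34*(40 + A) = 34*(40 + 13) = 34*53 = 1802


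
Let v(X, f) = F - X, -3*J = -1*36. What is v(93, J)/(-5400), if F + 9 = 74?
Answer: 7/1350 ≈ 0.0051852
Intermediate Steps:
J = 12 (J = -(-1)*36/3 = -⅓*(-36) = 12)
F = 65 (F = -9 + 74 = 65)
v(X, f) = 65 - X
v(93, J)/(-5400) = (65 - 1*93)/(-5400) = (65 - 93)*(-1/5400) = -28*(-1/5400) = 7/1350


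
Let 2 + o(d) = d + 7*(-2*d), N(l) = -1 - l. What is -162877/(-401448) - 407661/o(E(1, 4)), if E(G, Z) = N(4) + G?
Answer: -81823274639/10036200 ≈ -8152.8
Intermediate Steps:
E(G, Z) = -5 + G (E(G, Z) = (-1 - 1*4) + G = (-1 - 4) + G = -5 + G)
o(d) = -2 - 13*d (o(d) = -2 + (d + 7*(-2*d)) = -2 + (d - 14*d) = -2 - 13*d)
-162877/(-401448) - 407661/o(E(1, 4)) = -162877/(-401448) - 407661/(-2 - 13*(-5 + 1)) = -162877*(-1/401448) - 407661/(-2 - 13*(-4)) = 162877/401448 - 407661/(-2 + 52) = 162877/401448 - 407661/50 = -81823274639/10036200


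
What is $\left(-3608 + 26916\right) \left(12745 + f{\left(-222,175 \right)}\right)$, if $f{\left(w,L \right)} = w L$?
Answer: $-608455340$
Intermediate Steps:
$f{\left(w,L \right)} = L w$
$\left(-3608 + 26916\right) \left(12745 + f{\left(-222,175 \right)}\right) = \left(-3608 + 26916\right) \left(12745 + 175 \left(-222\right)\right) = 23308 \left(12745 - 38850\right) = 23308 \left(-26105\right) = -608455340$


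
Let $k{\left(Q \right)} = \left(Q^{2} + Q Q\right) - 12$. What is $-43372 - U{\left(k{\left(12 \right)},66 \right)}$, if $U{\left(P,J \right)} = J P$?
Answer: $-61588$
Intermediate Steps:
$k{\left(Q \right)} = -12 + 2 Q^{2}$ ($k{\left(Q \right)} = \left(Q^{2} + Q^{2}\right) - 12 = 2 Q^{2} - 12 = -12 + 2 Q^{2}$)
$-43372 - U{\left(k{\left(12 \right)},66 \right)} = -43372 - 66 \left(-12 + 2 \cdot 12^{2}\right) = -43372 - 66 \left(-12 + 2 \cdot 144\right) = -43372 - 66 \left(-12 + 288\right) = -43372 - 66 \cdot 276 = -43372 - 18216 = -61588$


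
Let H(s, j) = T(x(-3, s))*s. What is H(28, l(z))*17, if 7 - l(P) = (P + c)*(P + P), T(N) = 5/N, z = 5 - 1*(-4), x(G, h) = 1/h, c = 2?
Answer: 66640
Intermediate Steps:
z = 9 (z = 5 + 4 = 9)
l(P) = 7 - 2*P*(2 + P) (l(P) = 7 - (P + 2)*(P + P) = 7 - (2 + P)*2*P = 7 - 2*P*(2 + P))
H(s, j) = 5*s**2 (H(s, j) = (5/(1/s))*s = (5*s)*s = 5*s**2)
H(28, l(z))*17 = (5*28**2)*17 = (5*784)*17 = 3920*17 = 66640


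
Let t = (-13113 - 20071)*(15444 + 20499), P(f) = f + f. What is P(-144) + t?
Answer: -1192732800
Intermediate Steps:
P(f) = 2*f
t = -1192732512 (t = -33184*35943 = -1192732512)
P(-144) + t = 2*(-144) - 1192732512 = -288 - 1192732512 = -1192732800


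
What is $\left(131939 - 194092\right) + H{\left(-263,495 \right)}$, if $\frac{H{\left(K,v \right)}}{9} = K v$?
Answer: $-1233818$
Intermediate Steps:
$H{\left(K,v \right)} = 9 K v$
$\left(131939 - 194092\right) + H{\left(-263,495 \right)} = \left(131939 - 194092\right) + 9 \left(-263\right) 495 = -62153 - 1171665 = -1233818$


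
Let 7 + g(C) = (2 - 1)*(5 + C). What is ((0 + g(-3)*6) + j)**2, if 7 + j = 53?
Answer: 256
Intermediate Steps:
j = 46 (j = -7 + 53 = 46)
g(C) = -2 + C (g(C) = -7 + (2 - 1)*(5 + C) = -7 + 1*(5 + C) = -7 + (5 + C) = -2 + C)
((0 + g(-3)*6) + j)**2 = ((0 + (-2 - 3)*6) + 46)**2 = ((0 - 5*6) + 46)**2 = ((0 - 30) + 46)**2 = (-30 + 46)**2 = 16**2 = 256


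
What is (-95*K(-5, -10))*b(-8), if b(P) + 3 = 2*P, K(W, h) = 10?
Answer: 18050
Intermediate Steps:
b(P) = -3 + 2*P
(-95*K(-5, -10))*b(-8) = (-95*10)*(-3 + 2*(-8)) = -950*(-3 - 16) = -950*(-19) = 18050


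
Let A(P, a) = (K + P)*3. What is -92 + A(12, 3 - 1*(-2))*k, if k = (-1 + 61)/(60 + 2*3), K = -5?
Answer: -802/11 ≈ -72.909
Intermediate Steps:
A(P, a) = -15 + 3*P (A(P, a) = (-5 + P)*3 = -15 + 3*P)
k = 10/11 (k = 60/(60 + 6) = 60/66 = 60*(1/66) = 10/11 ≈ 0.90909)
-92 + A(12, 3 - 1*(-2))*k = -92 + (-15 + 3*12)*(10/11) = -92 + (-15 + 36)*(10/11) = -92 + 21*(10/11) = -92 + 210/11 = -802/11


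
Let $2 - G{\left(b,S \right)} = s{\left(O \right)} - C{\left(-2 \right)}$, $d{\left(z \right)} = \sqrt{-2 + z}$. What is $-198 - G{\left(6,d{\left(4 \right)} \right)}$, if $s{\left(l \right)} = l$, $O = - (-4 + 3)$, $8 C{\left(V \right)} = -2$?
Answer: $- \frac{795}{4} \approx -198.75$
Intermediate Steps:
$C{\left(V \right)} = - \frac{1}{4}$ ($C{\left(V \right)} = \frac{1}{8} \left(-2\right) = - \frac{1}{4}$)
$O = 1$ ($O = \left(-1\right) \left(-1\right) = 1$)
$G{\left(b,S \right)} = \frac{3}{4}$ ($G{\left(b,S \right)} = 2 - \left(1 - - \frac{1}{4}\right) = 2 - \left(1 + \frac{1}{4}\right) = 2 - \frac{5}{4} = \frac{3}{4}$)
$-198 - G{\left(6,d{\left(4 \right)} \right)} = -198 - \frac{3}{4} = - \frac{795}{4}$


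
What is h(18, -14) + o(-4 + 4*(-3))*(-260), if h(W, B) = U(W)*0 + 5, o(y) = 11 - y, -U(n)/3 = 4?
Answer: -7015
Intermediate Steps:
U(n) = -12 (U(n) = -3*4 = -12)
h(W, B) = 5 (h(W, B) = -12*0 + 5 = 0 + 5 = 5)
h(18, -14) + o(-4 + 4*(-3))*(-260) = 5 + (11 - (-4 + 4*(-3)))*(-260) = 5 + (11 - (-4 - 12))*(-260) = 5 + (11 - 1*(-16))*(-260) = 5 + (11 + 16)*(-260) = 5 + 27*(-260) = 5 - 7020 = -7015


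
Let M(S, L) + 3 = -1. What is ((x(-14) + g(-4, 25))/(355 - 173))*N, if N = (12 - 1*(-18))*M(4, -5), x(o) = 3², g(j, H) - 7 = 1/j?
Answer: -135/13 ≈ -10.385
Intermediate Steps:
g(j, H) = 7 + 1/j
M(S, L) = -4 (M(S, L) = -3 - 1 = -4)
x(o) = 9
N = -120 (N = (12 - 1*(-18))*(-4) = (12 + 18)*(-4) = 30*(-4) = -120)
((x(-14) + g(-4, 25))/(355 - 173))*N = ((9 + (7 + 1/(-4)))/(355 - 173))*(-120) = ((9 + (7 - ¼))/182)*(-120) = ((9 + 27/4)*(1/182))*(-120) = ((63/4)*(1/182))*(-120) = (9/104)*(-120) = -135/13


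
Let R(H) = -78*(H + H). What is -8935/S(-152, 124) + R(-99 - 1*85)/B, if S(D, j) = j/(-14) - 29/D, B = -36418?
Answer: 172977709768/167905189 ≈ 1030.2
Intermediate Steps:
S(D, j) = -29/D - j/14 (S(D, j) = j*(-1/14) - 29/D = -j/14 - 29/D = -29/D - j/14)
R(H) = -156*H
-8935/S(-152, 124) + R(-99 - 1*85)/B = -8935/(-29/(-152) - 1/14*124) - 156*(-99 - 1*85)/(-36418) = -8935/(-29*(-1/152) - 62/7) - 156*(-99 - 85)*(-1/36418) = -8935/(29/152 - 62/7) - 156*(-184)*(-1/36418) = -8935/(-9221/1064) + 28704*(-1/36418) = -8935*(-1064/9221) - 14352/18209 = 9506840/9221 - 14352/18209 = 172977709768/167905189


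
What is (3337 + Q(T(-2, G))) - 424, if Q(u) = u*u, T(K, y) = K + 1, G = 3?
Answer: 2914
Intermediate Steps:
T(K, y) = 1 + K
Q(u) = u²
(3337 + Q(T(-2, G))) - 424 = (3337 + (1 - 2)²) - 424 = (3337 + (-1)²) - 424 = (3337 + 1) - 424 = 3338 - 424 = 2914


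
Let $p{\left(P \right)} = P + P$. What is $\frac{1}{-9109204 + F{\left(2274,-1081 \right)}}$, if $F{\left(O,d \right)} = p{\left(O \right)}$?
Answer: $- \frac{1}{9104656} \approx -1.0983 \cdot 10^{-7}$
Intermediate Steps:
$p{\left(P \right)} = 2 P$
$F{\left(O,d \right)} = 2 O$
$\frac{1}{-9109204 + F{\left(2274,-1081 \right)}} = \frac{1}{-9109204 + 2 \cdot 2274} = \frac{1}{-9109204 + 4548} = \frac{1}{-9104656} = - \frac{1}{9104656}$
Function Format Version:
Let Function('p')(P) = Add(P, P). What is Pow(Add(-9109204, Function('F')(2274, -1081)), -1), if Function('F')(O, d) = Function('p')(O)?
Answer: Rational(-1, 9104656) ≈ -1.0983e-7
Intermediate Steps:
Function('p')(P) = Mul(2, P)
Function('F')(O, d) = Mul(2, O)
Pow(Add(-9109204, Function('F')(2274, -1081)), -1) = Pow(Add(-9109204, Mul(2, 2274)), -1) = Pow(Add(-9109204, 4548), -1) = Pow(-9104656, -1) = Rational(-1, 9104656)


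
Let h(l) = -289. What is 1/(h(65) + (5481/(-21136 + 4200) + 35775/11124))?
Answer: -60152/17209945 ≈ -0.0034952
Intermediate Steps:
1/(h(65) + (5481/(-21136 + 4200) + 35775/11124)) = 1/(-289 + (5481/(-21136 + 4200) + 35775/11124)) = 1/(-289 + (5481/(-16936) + 35775*(1/11124))) = 1/(-289 + (5481*(-1/16936) + 1325/412)) = 1/(-289 + (-189/584 + 1325/412)) = 1/(-289 + 173983/60152) = 1/(-17209945/60152) = -60152/17209945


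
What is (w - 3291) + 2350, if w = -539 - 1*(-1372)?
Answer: -108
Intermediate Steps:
w = 833 (w = -539 + 1372 = 833)
(w - 3291) + 2350 = (833 - 3291) + 2350 = -2458 + 2350 = -108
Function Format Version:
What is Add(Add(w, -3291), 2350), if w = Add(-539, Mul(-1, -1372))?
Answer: -108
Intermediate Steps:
w = 833 (w = Add(-539, 1372) = 833)
Add(Add(w, -3291), 2350) = Add(Add(833, -3291), 2350) = Add(-2458, 2350) = -108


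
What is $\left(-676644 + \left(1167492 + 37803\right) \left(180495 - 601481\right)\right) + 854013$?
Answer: $-507412143501$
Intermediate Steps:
$\left(-676644 + \left(1167492 + 37803\right) \left(180495 - 601481\right)\right) + 854013 = \left(-676644 + 1205295 \left(-420986\right)\right) + 854013 = \left(-676644 - 507412320870\right) + 854013 = -507412997514 + 854013 = -507412143501$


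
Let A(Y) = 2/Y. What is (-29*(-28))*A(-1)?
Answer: -1624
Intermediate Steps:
(-29*(-28))*A(-1) = (-29*(-28))*(2/(-1)) = 812*(2*(-1)) = 812*(-2) = -1624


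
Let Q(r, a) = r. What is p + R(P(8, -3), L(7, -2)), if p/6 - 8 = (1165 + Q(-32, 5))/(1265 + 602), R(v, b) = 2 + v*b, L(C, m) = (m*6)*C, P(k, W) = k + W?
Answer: -683992/1867 ≈ -366.36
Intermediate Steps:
P(k, W) = W + k
L(C, m) = 6*C*m (L(C, m) = (6*m)*C = 6*C*m)
R(v, b) = 2 + b*v
p = 96414/1867 (p = 48 + 6*((1165 - 32)/(1265 + 602)) = 48 + 6*(1133/1867) = 48 + 6798/1867 = 96414/1867 ≈ 51.641)
p + R(P(8, -3), L(7, -2)) = 96414/1867 + (2 + (6*7*(-2))*(-3 + 8)) = 96414/1867 + (2 - 84*5) = 96414/1867 + (2 - 420) = 96414/1867 - 418 = -683992/1867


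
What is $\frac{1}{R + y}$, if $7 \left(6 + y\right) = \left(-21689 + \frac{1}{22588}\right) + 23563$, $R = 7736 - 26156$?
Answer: $- \frac{158116}{2871115503} \approx -5.5071 \cdot 10^{-5}$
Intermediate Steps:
$R = -18420$ ($R = 7736 - 26156 = -18420$)
$y = \frac{41381217}{158116}$ ($y = -6 + \frac{\left(-21689 + \frac{1}{22588}\right) + 23563}{7} = -6 + \frac{- \frac{489911131}{22588} + 23563}{7} = -6 + \frac{1}{7} \cdot \frac{42329913}{22588} = -6 + \frac{42329913}{158116} = \frac{41381217}{158116} \approx 261.71$)
$\frac{1}{R + y} = \frac{1}{-18420 + \frac{41381217}{158116}} = \frac{1}{- \frac{2871115503}{158116}} = - \frac{158116}{2871115503}$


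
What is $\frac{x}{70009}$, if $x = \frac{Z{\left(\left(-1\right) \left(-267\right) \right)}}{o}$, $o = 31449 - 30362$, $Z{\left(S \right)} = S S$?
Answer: $\frac{71289}{76099783} \approx 0.00093678$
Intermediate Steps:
$Z{\left(S \right)} = S^{2}$
$o = 1087$
$x = \frac{71289}{1087}$ ($x = \frac{\left(\left(-1\right) \left(-267\right)\right)^{2}}{1087} = 267^{2} \cdot \frac{1}{1087} = 71289 \cdot \frac{1}{1087} = \frac{71289}{1087} \approx 65.583$)
$\frac{x}{70009} = \frac{71289}{1087 \cdot 70009} = \frac{71289}{1087} \cdot \frac{1}{70009} = \frac{71289}{76099783}$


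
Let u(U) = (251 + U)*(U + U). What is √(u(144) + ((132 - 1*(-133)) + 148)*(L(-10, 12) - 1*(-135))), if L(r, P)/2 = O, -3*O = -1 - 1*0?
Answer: 19*√4233/3 ≈ 412.06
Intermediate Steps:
O = ⅓ (O = -(-1 - 1*0)/3 = -(-1 + 0)/3 = -⅓*(-1) = ⅓ ≈ 0.33333)
L(r, P) = ⅔ (L(r, P) = 2*(⅓) = ⅔)
u(U) = 2*U*(251 + U) (u(U) = (251 + U)*(2*U) = 2*U*(251 + U))
√(u(144) + ((132 - 1*(-133)) + 148)*(L(-10, 12) - 1*(-135))) = √(2*144*(251 + 144) + ((132 - 1*(-133)) + 148)*(⅔ - 1*(-135))) = √(2*144*395 + ((132 + 133) + 148)*(⅔ + 135)) = √(113760 + (265 + 148)*(407/3)) = √(113760 + 413*(407/3)) = √(113760 + 168091/3) = √(509371/3) = 19*√4233/3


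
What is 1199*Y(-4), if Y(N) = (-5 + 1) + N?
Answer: -9592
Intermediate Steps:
Y(N) = -4 + N
1199*Y(-4) = 1199*(-4 - 4) = 1199*(-8) = -9592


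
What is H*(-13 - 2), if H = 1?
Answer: -15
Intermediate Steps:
H*(-13 - 2) = 1*(-13 - 2) = 1*(-15) = -15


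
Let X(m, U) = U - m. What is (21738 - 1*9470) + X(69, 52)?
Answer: 12251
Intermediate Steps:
(21738 - 1*9470) + X(69, 52) = (21738 - 1*9470) + (52 - 1*69) = (21738 - 9470) + (52 - 69) = 12268 - 17 = 12251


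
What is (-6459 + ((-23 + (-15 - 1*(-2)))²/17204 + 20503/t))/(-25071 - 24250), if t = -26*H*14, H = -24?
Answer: 34656636451/264737767008 ≈ 0.13091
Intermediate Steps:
t = 8736 (t = -26*(-24)*14 = 624*14 = 8736)
(-6459 + ((-23 + (-15 - 1*(-2)))²/17204 + 20503/t))/(-25071 - 24250) = (-6459 + ((-23 + (-15 - 1*(-2)))²/17204 + 20503/8736))/(-25071 - 24250) = (-6459 + ((-23 + (-15 + 2))²*(1/17204) + 20503*(1/8736)))/(-49321) = (-6459 + ((-23 - 13)²*(1/17204) + 2929/1248))*(-1/49321) = (-6459 + ((-36)²*(1/17204) + 2929/1248))*(-1/49321) = (-6459 + (1296*(1/17204) + 2929/1248))*(-1/49321) = (-6459 + (324/4301 + 2929/1248))*(-1/49321) = (-6459 + 13001981/5367648)*(-1/49321) = -34656636451/5367648*(-1/49321) = 34656636451/264737767008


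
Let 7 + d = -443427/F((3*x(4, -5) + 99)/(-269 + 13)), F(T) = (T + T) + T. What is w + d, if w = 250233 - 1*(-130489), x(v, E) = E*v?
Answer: 52686989/39 ≈ 1.3509e+6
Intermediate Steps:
F(T) = 3*T (F(T) = 2*T + T = 3*T)
d = 37838831/39 (d = -7 - 443427*(-269 + 13)/(3*(3*(-5*4) + 99)) = -7 - 443427*(-256/(3*(3*(-20) + 99))) = -7 - 443427*(-256/(3*(-60 + 99))) = -7 - 443427/(3*(39*(-1/256))) = -7 - 443427/(3*(-39/256)) = -7 - 443427/(-117/256) = -7 - 443427*(-256/117) = -7 + 37839104/39 = 37838831/39 ≈ 9.7023e+5)
w = 380722 (w = 250233 + 130489 = 380722)
w + d = 380722 + 37838831/39 = 52686989/39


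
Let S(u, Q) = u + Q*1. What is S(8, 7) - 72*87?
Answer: -6249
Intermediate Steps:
S(u, Q) = Q + u (S(u, Q) = u + Q = Q + u)
S(8, 7) - 72*87 = (7 + 8) - 72*87 = 15 - 6264 = -6249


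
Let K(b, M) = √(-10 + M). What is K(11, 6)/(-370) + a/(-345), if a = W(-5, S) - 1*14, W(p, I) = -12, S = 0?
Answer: 26/345 - I/185 ≈ 0.075362 - 0.0054054*I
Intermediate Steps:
a = -26 (a = -12 - 1*14 = -12 - 14 = -26)
K(11, 6)/(-370) + a/(-345) = √(-10 + 6)/(-370) - 26/(-345) = √(-4)*(-1/370) - 26*(-1/345) = (2*I)*(-1/370) + 26/345 = -I/185 + 26/345 = 26/345 - I/185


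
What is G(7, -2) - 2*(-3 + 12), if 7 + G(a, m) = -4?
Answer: -29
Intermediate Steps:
G(a, m) = -11 (G(a, m) = -7 - 4 = -11)
G(7, -2) - 2*(-3 + 12) = -11 - 2*(-3 + 12) = -11 - 2*9 = -11 - 18 = -29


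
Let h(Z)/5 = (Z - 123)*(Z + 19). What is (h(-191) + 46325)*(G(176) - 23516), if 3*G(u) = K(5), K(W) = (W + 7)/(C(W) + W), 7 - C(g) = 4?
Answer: -14878962315/2 ≈ -7.4395e+9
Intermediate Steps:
h(Z) = 5*(-123 + Z)*(19 + Z) (h(Z) = 5*((Z - 123)*(Z + 19)) = 5*((-123 + Z)*(19 + Z)) = 5*(-123 + Z)*(19 + Z))
C(g) = 3 (C(g) = 7 - 1*4 = 7 - 4 = 3)
K(W) = (7 + W)/(3 + W) (K(W) = (W + 7)/(3 + W) = (7 + W)/(3 + W))
G(u) = 1/2 (G(u) = ((7 + 5)/(3 + 5))/3 = (12/8)/3 = ((1/8)*12)/3 = (1/3)*(3/2) = 1/2)
(h(-191) + 46325)*(G(176) - 23516) = ((-11685 - 520*(-191) + 5*(-191)**2) + 46325)*(1/2 - 23516) = ((-11685 + 99320 + 5*36481) + 46325)*(-47031/2) = ((-11685 + 99320 + 182405) + 46325)*(-47031/2) = (270040 + 46325)*(-47031/2) = 316365*(-47031/2) = -14878962315/2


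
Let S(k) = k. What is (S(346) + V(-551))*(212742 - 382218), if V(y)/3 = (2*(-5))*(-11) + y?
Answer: 165578052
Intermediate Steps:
V(y) = 330 + 3*y (V(y) = 3*((2*(-5))*(-11) + y) = 3*(-10*(-11) + y) = 3*(110 + y) = 330 + 3*y)
(S(346) + V(-551))*(212742 - 382218) = (346 + (330 + 3*(-551)))*(212742 - 382218) = (346 + (330 - 1653))*(-169476) = (346 - 1323)*(-169476) = -977*(-169476) = 165578052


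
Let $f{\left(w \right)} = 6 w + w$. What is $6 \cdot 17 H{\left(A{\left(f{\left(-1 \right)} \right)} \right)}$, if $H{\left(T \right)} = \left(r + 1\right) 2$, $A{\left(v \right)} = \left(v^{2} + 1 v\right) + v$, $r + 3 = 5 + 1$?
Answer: $816$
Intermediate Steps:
$f{\left(w \right)} = 7 w$
$r = 3$ ($r = -3 + \left(5 + 1\right) = -3 + 6 = 3$)
$A{\left(v \right)} = v^{2} + 2 v$ ($A{\left(v \right)} = \left(v^{2} + v\right) + v = \left(v + v^{2}\right) + v = v^{2} + 2 v$)
$H{\left(T \right)} = 8$ ($H{\left(T \right)} = \left(3 + 1\right) 2 = 4 \cdot 2 = 8$)
$6 \cdot 17 H{\left(A{\left(f{\left(-1 \right)} \right)} \right)} = 6 \cdot 17 \cdot 8 = 102 \cdot 8 = 816$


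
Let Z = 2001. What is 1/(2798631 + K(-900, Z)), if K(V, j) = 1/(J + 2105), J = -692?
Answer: 1413/3954465604 ≈ 3.5732e-7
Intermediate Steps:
K(V, j) = 1/1413 (K(V, j) = 1/(-692 + 2105) = 1/1413)
1/(2798631 + K(-900, Z)) = 1/(2798631 + 1/1413) = 1/(3954465604/1413) = 1413/3954465604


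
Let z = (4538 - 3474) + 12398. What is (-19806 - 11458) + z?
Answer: -17802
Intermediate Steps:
z = 13462 (z = 1064 + 12398 = 13462)
(-19806 - 11458) + z = (-19806 - 11458) + 13462 = -31264 + 13462 = -17802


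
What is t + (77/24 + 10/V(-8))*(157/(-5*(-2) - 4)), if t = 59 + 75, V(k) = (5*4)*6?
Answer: 31699/144 ≈ 220.13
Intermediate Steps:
V(k) = 120 (V(k) = 20*6 = 120)
t = 134
t + (77/24 + 10/V(-8))*(157/(-5*(-2) - 4)) = 134 + (77/24 + 10/120)*(157/(-5*(-2) - 4)) = 134 + (77*(1/24) + 10*(1/120))*(157/(10 - 4)) = 134 + (77/24 + 1/12)*(157/6) = 134 + 79*(157*(⅙))/24 = 134 + (79/24)*(157/6) = 134 + 12403/144 = 31699/144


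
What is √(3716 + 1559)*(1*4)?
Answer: 20*√211 ≈ 290.52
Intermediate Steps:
√(3716 + 1559)*(1*4) = √5275*4 = (5*√211)*4 = 20*√211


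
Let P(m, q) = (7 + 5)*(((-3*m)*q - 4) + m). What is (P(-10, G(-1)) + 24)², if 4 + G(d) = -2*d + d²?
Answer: 254016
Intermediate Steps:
G(d) = -4 + d² - 2*d (G(d) = -4 + (-2*d + d²) = -4 + (d² - 2*d) = -4 + d² - 2*d)
P(m, q) = -48 + 12*m - 36*m*q (P(m, q) = 12*((-3*m*q - 4) + m) = 12*((-4 - 3*m*q) + m) = 12*(-4 + m - 3*m*q) = -48 + 12*m - 36*m*q)
(P(-10, G(-1)) + 24)² = ((-48 + 12*(-10) - 36*(-10)*(-4 + (-1)² - 2*(-1))) + 24)² = ((-48 - 120 - 36*(-10)*(-4 + 1 + 2)) + 24)² = ((-48 - 120 - 36*(-10)*(-1)) + 24)² = ((-48 - 120 - 360) + 24)² = (-528 + 24)² = (-504)² = 254016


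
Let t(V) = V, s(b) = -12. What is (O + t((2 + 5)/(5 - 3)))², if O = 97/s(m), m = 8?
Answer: 3025/144 ≈ 21.007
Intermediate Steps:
O = -97/12 (O = 97/(-12) = 97*(-1/12) = -97/12 ≈ -8.0833)
(O + t((2 + 5)/(5 - 3)))² = (-97/12 + (2 + 5)/(5 - 3))² = (-97/12 + 7/2)² = (-55/12)² = 3025/144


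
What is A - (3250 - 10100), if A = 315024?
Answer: 321874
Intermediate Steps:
A - (3250 - 10100) = 315024 - (3250 - 10100) = 315024 - 1*(-6850) = 315024 + 6850 = 321874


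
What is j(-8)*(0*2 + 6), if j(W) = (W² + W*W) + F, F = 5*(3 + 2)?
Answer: 918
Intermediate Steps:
F = 25 (F = 5*5 = 25)
j(W) = 25 + 2*W² (j(W) = (W² + W*W) + 25 = (W² + W²) + 25 = 2*W² + 25 = 25 + 2*W²)
j(-8)*(0*2 + 6) = (25 + 2*(-8)²)*(0*2 + 6) = (25 + 2*64)*(0 + 6) = (25 + 128)*6 = 153*6 = 918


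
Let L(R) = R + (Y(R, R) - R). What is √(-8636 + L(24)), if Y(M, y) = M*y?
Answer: 2*I*√2015 ≈ 89.777*I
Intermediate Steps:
L(R) = R² (L(R) = R + (R*R - R) = R + (R² - R) = R²)
√(-8636 + L(24)) = √(-8636 + 24²) = √(-8636 + 576) = √(-8060) = 2*I*√2015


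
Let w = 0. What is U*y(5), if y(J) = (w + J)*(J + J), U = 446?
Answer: 22300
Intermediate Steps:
y(J) = 2*J² (y(J) = (0 + J)*(J + J) = J*(2*J) = 2*J²)
U*y(5) = 446*(2*5²) = 446*(2*25) = 446*50 = 22300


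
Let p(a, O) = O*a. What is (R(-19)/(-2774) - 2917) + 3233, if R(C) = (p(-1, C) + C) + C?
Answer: 46137/146 ≈ 316.01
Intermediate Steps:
R(C) = C (R(C) = (C*(-1) + C) + C = (-C + C) + C = 0 + C = C)
(R(-19)/(-2774) - 2917) + 3233 = (-19/(-2774) - 2917) + 3233 = (-19*(-1/2774) - 2917) + 3233 = (1/146 - 2917) + 3233 = -425881/146 + 3233 = 46137/146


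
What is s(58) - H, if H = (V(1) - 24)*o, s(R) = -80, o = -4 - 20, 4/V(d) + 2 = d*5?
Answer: -624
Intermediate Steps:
V(d) = 4/(-2 + 5*d) (V(d) = 4/(-2 + d*5) = 4/(-2 + 5*d))
o = -24
H = 544 (H = (4/(-2 + 5*1) - 24)*(-24) = (4/(-2 + 5) - 24)*(-24) = (4/3 - 24)*(-24) = -68/3*(-24) = 544)
s(58) - H = -80 - 1*544 = -80 - 544 = -624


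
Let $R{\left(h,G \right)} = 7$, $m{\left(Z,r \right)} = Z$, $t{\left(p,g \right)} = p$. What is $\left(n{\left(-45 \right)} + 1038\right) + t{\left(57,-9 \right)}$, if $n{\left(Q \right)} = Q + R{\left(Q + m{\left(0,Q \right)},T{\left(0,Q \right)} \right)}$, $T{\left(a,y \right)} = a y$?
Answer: $1057$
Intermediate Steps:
$n{\left(Q \right)} = 7 + Q$ ($n{\left(Q \right)} = Q + 7 = 7 + Q$)
$\left(n{\left(-45 \right)} + 1038\right) + t{\left(57,-9 \right)} = \left(\left(7 - 45\right) + 1038\right) + 57 = \left(-38 + 1038\right) + 57 = 1000 + 57 = 1057$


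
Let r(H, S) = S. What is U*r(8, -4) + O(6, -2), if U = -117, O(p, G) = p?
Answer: 474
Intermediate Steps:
U*r(8, -4) + O(6, -2) = -117*(-4) + 6 = 468 + 6 = 474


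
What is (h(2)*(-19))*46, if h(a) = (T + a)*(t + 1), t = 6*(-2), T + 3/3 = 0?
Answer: 9614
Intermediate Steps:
T = -1 (T = -1 + 0 = -1)
t = -12
h(a) = 11 - 11*a (h(a) = (-1 + a)*(-12 + 1) = (-1 + a)*(-11) = 11 - 11*a)
(h(2)*(-19))*46 = ((11 - 11*2)*(-19))*46 = ((11 - 22)*(-19))*46 = -11*(-19)*46 = 209*46 = 9614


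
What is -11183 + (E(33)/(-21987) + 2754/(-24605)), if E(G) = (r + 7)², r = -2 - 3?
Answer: -864279047189/77284305 ≈ -11183.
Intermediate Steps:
r = -5
E(G) = 4 (E(G) = (-5 + 7)² = 2² = 4)
-11183 + (E(33)/(-21987) + 2754/(-24605)) = -11183 + (4/(-21987) + 2754/(-24605)) = -11183 + (4*(-1/21987) + 2754*(-1/24605)) = -11183 + (-4/21987 - 2754/24605) = -11183 - 8664374/77284305 = -864279047189/77284305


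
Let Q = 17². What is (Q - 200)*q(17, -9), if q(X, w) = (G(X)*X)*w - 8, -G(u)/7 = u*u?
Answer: 27546479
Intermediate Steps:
G(u) = -7*u² (G(u) = -7*u*u = -7*u²)
Q = 289
q(X, w) = -8 - 7*w*X³ (q(X, w) = ((-7*X²)*X)*w - 8 = (-7*X³)*w - 8 = -7*w*X³ - 8 = -8 - 7*w*X³)
(Q - 200)*q(17, -9) = (289 - 200)*(-8 - 7*(-9)*17³) = 89*(-8 - 7*(-9)*4913) = 89*(-8 + 309519) = 89*309511 = 27546479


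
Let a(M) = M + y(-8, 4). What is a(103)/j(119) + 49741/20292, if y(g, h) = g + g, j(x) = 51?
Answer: 1434065/344964 ≈ 4.1571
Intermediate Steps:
y(g, h) = 2*g
a(M) = -16 + M (a(M) = M + 2*(-8) = M - 16 = -16 + M)
a(103)/j(119) + 49741/20292 = (-16 + 103)/51 + 49741/20292 = 87*(1/51) + 49741*(1/20292) = 29/17 + 49741/20292 = 1434065/344964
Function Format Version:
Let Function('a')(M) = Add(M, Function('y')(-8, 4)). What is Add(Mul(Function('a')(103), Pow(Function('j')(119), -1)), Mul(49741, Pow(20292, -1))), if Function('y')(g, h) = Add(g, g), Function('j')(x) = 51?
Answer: Rational(1434065, 344964) ≈ 4.1571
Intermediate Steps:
Function('y')(g, h) = Mul(2, g)
Function('a')(M) = Add(-16, M) (Function('a')(M) = Add(M, Mul(2, -8)) = Add(M, -16) = Add(-16, M))
Add(Mul(Function('a')(103), Pow(Function('j')(119), -1)), Mul(49741, Pow(20292, -1))) = Add(Mul(Add(-16, 103), Pow(51, -1)), Mul(49741, Pow(20292, -1))) = Add(Mul(87, Rational(1, 51)), Mul(49741, Rational(1, 20292))) = Add(Rational(29, 17), Rational(49741, 20292)) = Rational(1434065, 344964)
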